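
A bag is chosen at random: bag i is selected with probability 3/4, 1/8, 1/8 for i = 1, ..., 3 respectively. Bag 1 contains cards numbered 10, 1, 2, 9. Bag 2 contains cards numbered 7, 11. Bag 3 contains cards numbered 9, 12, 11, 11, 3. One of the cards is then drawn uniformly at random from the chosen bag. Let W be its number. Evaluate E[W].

32/5

E[W | bag 1] = (10+1+2+9)/4 = 11/2.
E[W | bag 2] = (7+11)/2 = 9.
E[W | bag 3] = (9+12+11+11+3)/5 = 46/5.
E[W] = (3/4)·(11/2) + (1/8)·(9) + (1/8)·(46/5) = 32/5.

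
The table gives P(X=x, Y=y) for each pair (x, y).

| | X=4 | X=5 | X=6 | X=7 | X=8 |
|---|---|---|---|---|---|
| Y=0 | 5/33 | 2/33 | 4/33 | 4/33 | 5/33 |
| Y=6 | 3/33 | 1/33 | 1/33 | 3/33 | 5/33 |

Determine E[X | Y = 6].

P(Y = 6) = 13/33.
Σ X·P over the event = 4·(3/33) + 5·(1/33) + 6·(1/33) + 7·(3/33) + 8·(5/33) = 28/11.
E[X | Y = 6] = (28/11) / (13/33) = 84/13.

84/13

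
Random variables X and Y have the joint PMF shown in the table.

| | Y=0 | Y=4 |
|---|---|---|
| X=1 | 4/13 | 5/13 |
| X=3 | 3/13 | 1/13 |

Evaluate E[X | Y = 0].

P(Y = 0) = 7/13.
Σ X·P over the event = 1·(4/13) + 3·(3/13) = 1.
E[X | Y = 0] = (1) / (7/13) = 13/7.

13/7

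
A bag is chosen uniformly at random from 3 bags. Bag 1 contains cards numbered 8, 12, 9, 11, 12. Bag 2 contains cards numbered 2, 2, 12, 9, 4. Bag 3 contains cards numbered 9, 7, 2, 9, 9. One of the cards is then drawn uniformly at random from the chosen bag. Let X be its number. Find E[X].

E[X | bag 1] = (8+12+9+11+12)/5 = 52/5.
E[X | bag 2] = (2+2+12+9+4)/5 = 29/5.
E[X | bag 3] = (9+7+2+9+9)/5 = 36/5.
E[X] = (1/3)·(52/5) + (1/3)·(29/5) + (1/3)·(36/5) = 39/5.

39/5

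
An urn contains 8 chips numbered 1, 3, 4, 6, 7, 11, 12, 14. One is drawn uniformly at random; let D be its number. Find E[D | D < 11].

21/5

P(D < 11) = 5/8.
Σ over the event: 1·1/8 + 3·1/8 + 4·1/8 + 6·1/8 + 7·1/8 = 21/8.
E[D | D < 11] = (21/8) / (5/8) = 21/5.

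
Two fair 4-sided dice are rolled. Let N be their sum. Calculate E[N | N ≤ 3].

P(N ≤ 3) = 3/16.
Σ over the event: 2·1/16 + 3·1/8 = 1/2.
E[N | N ≤ 3] = (1/2) / (3/16) = 8/3.

8/3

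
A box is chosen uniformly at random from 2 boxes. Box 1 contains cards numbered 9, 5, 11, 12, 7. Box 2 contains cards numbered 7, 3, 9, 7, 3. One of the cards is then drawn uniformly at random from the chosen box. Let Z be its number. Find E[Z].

E[Z | box 1] = (9+5+11+12+7)/5 = 44/5.
E[Z | box 2] = (7+3+9+7+3)/5 = 29/5.
By the law of total expectation,
E[Z] = (1/2)·(44/5) + (1/2)·(29/5) = 73/10.

73/10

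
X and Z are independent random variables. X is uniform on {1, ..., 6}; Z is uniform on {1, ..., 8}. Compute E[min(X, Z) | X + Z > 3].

P(X + Z > 3) = 15/16.
Summing min(X,Z)·P(x,y) over outcomes with X + Z > 3 gives 65/24.
E[min(X, Z) | X + Z > 3] = (65/24) / (15/16) = 26/9.

26/9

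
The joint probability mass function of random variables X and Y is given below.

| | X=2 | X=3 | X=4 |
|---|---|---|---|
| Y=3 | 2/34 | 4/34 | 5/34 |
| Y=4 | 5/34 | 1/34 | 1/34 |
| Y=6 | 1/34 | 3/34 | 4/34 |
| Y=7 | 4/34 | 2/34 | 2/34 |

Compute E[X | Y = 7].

P(Y = 7) = 4/17.
Σ X·P over the event = 2·(4/34) + 3·(2/34) + 4·(2/34) = 11/17.
E[X | Y = 7] = (11/17) / (4/17) = 11/4.

11/4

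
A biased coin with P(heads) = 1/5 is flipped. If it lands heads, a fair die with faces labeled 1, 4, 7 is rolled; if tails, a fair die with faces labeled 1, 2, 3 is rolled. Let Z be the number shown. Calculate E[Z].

E[Z | heads] = (1+4+7)/3 = 4.
E[Z | tails] = (1+2+3)/3 = 2.
By the law of total expectation,
E[Z] = (1/5)·(4) + (4/5)·(2) = 12/5.

12/5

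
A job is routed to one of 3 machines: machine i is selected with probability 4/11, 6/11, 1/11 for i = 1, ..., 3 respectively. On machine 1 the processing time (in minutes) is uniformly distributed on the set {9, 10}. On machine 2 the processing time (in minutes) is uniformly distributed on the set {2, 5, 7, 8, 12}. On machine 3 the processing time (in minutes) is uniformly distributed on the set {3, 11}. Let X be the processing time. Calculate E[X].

39/5

E[X | machine 1] = (9+10)/2 = 19/2.
E[X | machine 2] = (2+5+7+8+12)/5 = 34/5.
E[X | machine 3] = (3+11)/2 = 7.
E[X] = (4/11)·(19/2) + (6/11)·(34/5) + (1/11)·(7) = 39/5.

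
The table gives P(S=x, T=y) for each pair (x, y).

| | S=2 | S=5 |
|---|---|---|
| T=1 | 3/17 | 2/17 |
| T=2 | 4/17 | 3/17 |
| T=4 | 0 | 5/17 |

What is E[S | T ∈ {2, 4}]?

P(T ∈ {2, 4}) = 12/17.
Σ S·P over the event = 2·(4/17) + 5·(3/17) + 5·(5/17) = 48/17.
E[S | T ∈ {2, 4}] = (48/17) / (12/17) = 4.

4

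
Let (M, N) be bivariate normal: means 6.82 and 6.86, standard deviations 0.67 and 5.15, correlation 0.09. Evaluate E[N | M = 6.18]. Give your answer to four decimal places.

The regression of N on M has slope ρ·σ_N/σ_M and passes through (μ_M, μ_N).
E[N | M=6.18] = 6.86 + (0.09)·(5.15/0.67)·(6.18 − (6.82)) = 6.86 + (0.69179)·(-0.64) = 6.4173.

6.4173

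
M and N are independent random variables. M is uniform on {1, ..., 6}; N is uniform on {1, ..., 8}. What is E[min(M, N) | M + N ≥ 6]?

60/19

P(M + N ≥ 6) = 19/24.
Summing min(M,N)·P(x,y) over outcomes with M + N ≥ 6 gives 5/2.
E[min(M, N) | M + N ≥ 6] = (5/2) / (19/24) = 60/19.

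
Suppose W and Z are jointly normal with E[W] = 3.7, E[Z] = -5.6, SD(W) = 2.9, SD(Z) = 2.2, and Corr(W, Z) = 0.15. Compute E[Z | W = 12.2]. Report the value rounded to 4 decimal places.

-4.6328

The regression of Z on W has slope ρ·σ_Z/σ_W and passes through (μ_W, μ_Z).
E[Z | W=12.2] = -5.6 + (0.15)·(2.2/2.9)·(12.2 − (3.7)) = -5.6 + (0.11379)·(8.5) = -4.6328.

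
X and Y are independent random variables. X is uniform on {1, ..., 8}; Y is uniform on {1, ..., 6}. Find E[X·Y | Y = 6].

27

P(Y = 6) = 1/6.
Summing XY·P(x,y) over outcomes with Y = 6 gives 9/2.
E[X·Y | Y = 6] = (9/2) / (1/6) = 27.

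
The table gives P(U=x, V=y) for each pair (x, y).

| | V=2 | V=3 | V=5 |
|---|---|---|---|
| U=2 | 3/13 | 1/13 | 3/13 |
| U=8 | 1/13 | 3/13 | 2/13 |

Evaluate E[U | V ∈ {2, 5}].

P(V ∈ {2, 5}) = 9/13.
Σ U·P over the event = 2·(3/13) + 2·(3/13) + 8·(1/13) + 8·(2/13) = 36/13.
E[U | V ∈ {2, 5}] = (36/13) / (9/13) = 4.

4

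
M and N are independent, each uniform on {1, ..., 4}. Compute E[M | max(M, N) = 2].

5/3

Outcomes with max(M, N) = 2: (1,2), (2,1), (2,2), each with probability 1/16.
E[M | max(M, N) = 2] = (1 + 2 + 2) / 3 = 5/3.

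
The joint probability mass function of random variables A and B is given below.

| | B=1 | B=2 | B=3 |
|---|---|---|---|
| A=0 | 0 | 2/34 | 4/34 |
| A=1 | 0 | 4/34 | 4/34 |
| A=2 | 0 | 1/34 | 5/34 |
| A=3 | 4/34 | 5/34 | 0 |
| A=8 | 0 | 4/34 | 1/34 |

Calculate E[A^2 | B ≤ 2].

P(B ≤ 2) = 10/17.
Σ A^2·P over the event = 0·(2/34) + 1·(4/34) + 4·(1/34) + 9·(4/34) + 9·(5/34) + 64·(4/34) = 345/34.
E[A^2 | B ≤ 2] = (345/34) / (10/17) = 69/4.

69/4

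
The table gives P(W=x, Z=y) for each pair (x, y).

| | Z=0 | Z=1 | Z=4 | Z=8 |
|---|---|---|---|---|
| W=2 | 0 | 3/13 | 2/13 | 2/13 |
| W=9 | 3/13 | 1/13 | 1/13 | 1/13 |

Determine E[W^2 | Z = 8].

P(Z = 8) = 3/13.
Σ W^2·P over the event = 4·(2/13) + 81·(1/13) = 89/13.
E[W^2 | Z = 8] = (89/13) / (3/13) = 89/3.

89/3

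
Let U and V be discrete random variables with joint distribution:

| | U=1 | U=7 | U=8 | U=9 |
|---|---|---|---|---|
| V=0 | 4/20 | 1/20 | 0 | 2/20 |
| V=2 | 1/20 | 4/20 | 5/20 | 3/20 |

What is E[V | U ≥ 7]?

8/5

P(U ≥ 7) = 3/4.
Σ V·P over the event = 0·(1/20) + 2·(4/20) + 2·(5/20) + 0·(2/20) + 2·(3/20) = 6/5.
E[V | U ≥ 7] = (6/5) / (3/4) = 8/5.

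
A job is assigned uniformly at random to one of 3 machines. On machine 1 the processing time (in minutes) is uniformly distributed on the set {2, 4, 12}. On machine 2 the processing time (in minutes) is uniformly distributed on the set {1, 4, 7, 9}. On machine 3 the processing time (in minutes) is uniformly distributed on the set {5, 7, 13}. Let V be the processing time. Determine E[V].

235/36

E[V | machine 1] = (2+4+12)/3 = 6.
E[V | machine 2] = (1+4+7+9)/4 = 21/4.
E[V | machine 3] = (5+7+13)/3 = 25/3.
E[V] = (1/3)·(6) + (1/3)·(21/4) + (1/3)·(25/3) = 235/36.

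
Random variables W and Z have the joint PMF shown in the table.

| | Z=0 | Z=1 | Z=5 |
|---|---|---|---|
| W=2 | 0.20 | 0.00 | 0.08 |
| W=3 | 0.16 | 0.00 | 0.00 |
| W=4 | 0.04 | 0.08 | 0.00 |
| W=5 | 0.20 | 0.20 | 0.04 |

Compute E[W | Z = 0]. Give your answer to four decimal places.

3.4000

P(Z = 0) = 0.60.
Σ W·P over the event = 2·(0.20) + 3·(0.16) + 4·(0.04) + 5·(0.20) = 2.04.
E[W | Z = 0] = (2.04) / (0.60) = 3.4000.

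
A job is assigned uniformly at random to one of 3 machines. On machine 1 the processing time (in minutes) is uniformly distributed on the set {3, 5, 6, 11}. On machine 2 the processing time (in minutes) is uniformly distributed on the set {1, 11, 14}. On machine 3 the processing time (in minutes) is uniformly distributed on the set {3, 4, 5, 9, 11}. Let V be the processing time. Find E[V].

1279/180

E[V | machine 1] = (3+5+6+11)/4 = 25/4.
E[V | machine 2] = (1+11+14)/3 = 26/3.
E[V | machine 3] = (3+4+5+9+11)/5 = 32/5.
E[V] = (1/3)·(25/4) + (1/3)·(26/3) + (1/3)·(32/5) = 1279/180.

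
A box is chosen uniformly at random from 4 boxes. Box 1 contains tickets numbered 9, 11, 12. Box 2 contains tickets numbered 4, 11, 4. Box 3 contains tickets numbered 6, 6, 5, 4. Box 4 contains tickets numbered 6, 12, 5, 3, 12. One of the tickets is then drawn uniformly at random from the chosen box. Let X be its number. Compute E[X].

E[X | box 1] = (9+11+12)/3 = 32/3.
E[X | box 2] = (4+11+4)/3 = 19/3.
E[X | box 3] = (6+6+5+4)/4 = 21/4.
E[X | box 4] = (6+12+5+3+12)/5 = 38/5.
By the law of total expectation,
E[X] = (1/4)·(32/3) + (1/4)·(19/3) + (1/4)·(21/4) + (1/4)·(38/5) = 597/80.

597/80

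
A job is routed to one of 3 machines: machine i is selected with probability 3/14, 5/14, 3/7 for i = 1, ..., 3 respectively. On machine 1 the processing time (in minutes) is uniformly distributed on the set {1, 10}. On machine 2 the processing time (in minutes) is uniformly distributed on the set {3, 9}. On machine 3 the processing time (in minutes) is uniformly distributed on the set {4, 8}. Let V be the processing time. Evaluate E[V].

165/28

E[V | machine 1] = (1+10)/2 = 11/2.
E[V | machine 2] = (3+9)/2 = 6.
E[V | machine 3] = (4+8)/2 = 6.
E[V] = (3/14)·(11/2) + (5/14)·(6) + (3/7)·(6) = 165/28.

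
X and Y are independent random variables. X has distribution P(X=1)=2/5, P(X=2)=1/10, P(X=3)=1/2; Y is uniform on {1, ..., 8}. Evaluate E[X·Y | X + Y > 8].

P(X + Y > 8) = 21/80.
Summing XY·P(x,y) over outcomes with X + Y > 8 gives 377/80.
E[X·Y | X + Y > 8] = (377/80) / (21/80) = 377/21.

377/21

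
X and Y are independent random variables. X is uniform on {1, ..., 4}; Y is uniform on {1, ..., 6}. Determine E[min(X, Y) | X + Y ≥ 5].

P(X + Y ≥ 5) = 3/4.
Summing min(X,Y)·P(x,y) over outcomes with X + Y ≥ 5 gives 43/24.
E[min(X, Y) | X + Y ≥ 5] = (43/24) / (3/4) = 43/18.

43/18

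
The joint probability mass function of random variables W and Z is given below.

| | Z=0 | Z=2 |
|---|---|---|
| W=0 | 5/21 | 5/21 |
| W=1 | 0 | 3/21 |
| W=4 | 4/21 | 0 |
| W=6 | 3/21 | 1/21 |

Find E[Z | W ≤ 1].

P(W ≤ 1) = 13/21.
Σ Z·P over the event = 0·(5/21) + 2·(5/21) + 2·(3/21) = 16/21.
E[Z | W ≤ 1] = (16/21) / (13/21) = 16/13.

16/13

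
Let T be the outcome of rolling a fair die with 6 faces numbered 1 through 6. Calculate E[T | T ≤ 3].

2

Given T ≤ 3, T is equally likely to be any of {1, 2, 3}.
E[T | T ≤ 3] = (1 + 2 + 3) / 3 = 2.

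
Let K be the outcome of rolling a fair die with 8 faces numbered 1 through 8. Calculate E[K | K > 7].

Given K > 7, K is equally likely to be any of {8}.
E[K | K > 7] = (8) / 1 = 8.

8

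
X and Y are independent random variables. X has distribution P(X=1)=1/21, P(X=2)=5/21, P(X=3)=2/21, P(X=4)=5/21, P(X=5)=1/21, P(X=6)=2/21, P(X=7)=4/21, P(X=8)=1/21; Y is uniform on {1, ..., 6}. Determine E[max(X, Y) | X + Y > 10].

146/21

P(X + Y > 10) = 1/6.
Summing max(X,Y)·P(x,y) over outcomes with X + Y > 10 gives 73/63.
E[max(X, Y) | X + Y > 10] = (73/63) / (1/6) = 146/21.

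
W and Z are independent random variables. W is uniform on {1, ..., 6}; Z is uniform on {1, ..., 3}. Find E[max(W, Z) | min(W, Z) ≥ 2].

Outcomes with min(W, Z) ≥ 2: (2,2), (2,3), (3,2), (3,3), (4,2), (4,3), (5,2), (5,3), (6,2), (6,3), each with probability 1/18.
E[max(W, Z) | min(W, Z) ≥ 2] = (2 + 3 + 3 + 3 + 4 + 4 + 5 + 5 + 6 + 6) / 10 = 41/10.

41/10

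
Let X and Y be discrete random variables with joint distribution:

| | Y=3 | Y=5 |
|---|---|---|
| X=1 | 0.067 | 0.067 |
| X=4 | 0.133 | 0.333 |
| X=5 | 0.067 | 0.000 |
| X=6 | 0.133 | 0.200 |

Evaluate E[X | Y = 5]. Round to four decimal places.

P(Y = 5) = 0.600.
Σ X·P over the event = 1·(0.067) + 4·(0.333) + 6·(0.200) = 2.599.
E[X | Y = 5] = (2.599) / (0.600) = 4.3317.

4.3317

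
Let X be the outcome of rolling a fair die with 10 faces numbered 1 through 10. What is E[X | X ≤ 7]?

4

Given X ≤ 7, X is equally likely to be any of {1, 2, 3, 4, 5, 6, 7}.
E[X | X ≤ 7] = (1 + 2 + 3 + 4 + 5 + 6 + 7) / 7 = 4.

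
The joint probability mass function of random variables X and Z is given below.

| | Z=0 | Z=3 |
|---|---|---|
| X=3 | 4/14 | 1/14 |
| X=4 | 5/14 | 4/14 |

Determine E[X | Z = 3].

P(Z = 3) = 5/14.
Σ X·P over the event = 3·(1/14) + 4·(4/14) = 19/14.
E[X | Z = 3] = (19/14) / (5/14) = 19/5.

19/5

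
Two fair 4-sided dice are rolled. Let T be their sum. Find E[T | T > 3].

72/13

P(T > 3) = 13/16.
Σ over the event: 4·3/16 + 5·1/4 + 6·3/16 + 7·1/8 + 8·1/16 = 9/2.
E[T | T > 3] = (9/2) / (13/16) = 72/13.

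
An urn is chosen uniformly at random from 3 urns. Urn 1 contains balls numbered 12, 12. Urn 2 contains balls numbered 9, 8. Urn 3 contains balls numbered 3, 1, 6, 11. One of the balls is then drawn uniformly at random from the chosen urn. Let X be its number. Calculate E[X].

103/12

E[X | urn 1] = (12+12)/2 = 12.
E[X | urn 2] = (9+8)/2 = 17/2.
E[X | urn 3] = (3+1+6+11)/4 = 21/4.
By the law of total expectation,
E[X] = (1/3)·(12) + (1/3)·(17/2) + (1/3)·(21/4) = 103/12.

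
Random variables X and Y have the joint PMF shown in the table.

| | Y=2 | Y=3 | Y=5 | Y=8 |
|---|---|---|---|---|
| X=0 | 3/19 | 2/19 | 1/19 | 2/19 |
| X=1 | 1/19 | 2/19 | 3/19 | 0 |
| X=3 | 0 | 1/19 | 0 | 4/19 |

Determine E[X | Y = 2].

1/4

P(Y = 2) = 4/19.
Σ X·P over the event = 0·(3/19) + 1·(1/19) = 1/19.
E[X | Y = 2] = (1/19) / (4/19) = 1/4.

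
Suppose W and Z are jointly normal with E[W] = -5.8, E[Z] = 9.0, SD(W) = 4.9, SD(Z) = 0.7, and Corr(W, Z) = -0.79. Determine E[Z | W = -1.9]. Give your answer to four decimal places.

8.5599

For a bivariate normal, E[Z | W=x] = μ_Z + ρ·(σ_Z/σ_W)·(x − μ_W).
E[Z | W=-1.9] = 9.0 + (-0.79)·(0.7/4.9)·(-1.9 − (-5.8)) = 9.0 + (-0.112857)·(3.9) = 8.5599.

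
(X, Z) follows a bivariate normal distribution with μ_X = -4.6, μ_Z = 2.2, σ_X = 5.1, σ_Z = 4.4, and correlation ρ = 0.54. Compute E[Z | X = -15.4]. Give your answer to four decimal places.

-2.8315

For a bivariate normal, E[Z | X=x] = μ_Z + ρ·(σ_Z/σ_X)·(x − μ_X).
E[Z | X=-15.4] = 2.2 + (0.54)·(4.4/5.1)·(-15.4 − (-4.6)) = 2.2 + (0.46588)·(-10.8) = -2.8315.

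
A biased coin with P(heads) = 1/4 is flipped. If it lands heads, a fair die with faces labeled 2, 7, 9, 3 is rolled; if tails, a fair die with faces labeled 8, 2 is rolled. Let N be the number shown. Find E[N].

E[N | heads] = (2+7+9+3)/4 = 21/4.
E[N | tails] = (8+2)/2 = 5.
By the law of total expectation,
E[N] = (1/4)·(21/4) + (3/4)·(5) = 81/16.

81/16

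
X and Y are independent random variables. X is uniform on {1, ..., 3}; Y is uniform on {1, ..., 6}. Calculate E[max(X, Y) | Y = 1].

2

Outcomes with Y = 1: (1,1), (2,1), (3,1), each with probability 1/18.
E[max(X, Y) | Y = 1] = (1 + 2 + 3) / 3 = 2.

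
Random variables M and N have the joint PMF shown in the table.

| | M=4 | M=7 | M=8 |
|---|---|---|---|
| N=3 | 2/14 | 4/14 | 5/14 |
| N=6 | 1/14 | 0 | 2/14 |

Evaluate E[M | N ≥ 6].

20/3

P(N ≥ 6) = 3/14.
Summing M·P(M=x,N=y) over the conditioning event gives 10/7.
E[M | N ≥ 6] = (10/7) / (3/14) = 20/3.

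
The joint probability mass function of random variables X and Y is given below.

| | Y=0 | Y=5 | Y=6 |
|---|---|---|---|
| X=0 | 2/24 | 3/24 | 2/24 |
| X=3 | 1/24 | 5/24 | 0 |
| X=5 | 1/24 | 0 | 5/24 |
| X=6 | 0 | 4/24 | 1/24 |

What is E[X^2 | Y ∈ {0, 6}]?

65/4

P(Y ∈ {0, 6}) = 1/2.
Σ X^2·P over the event = 0·(2/24) + 0·(2/24) + 9·(1/24) + 25·(1/24) + 25·(5/24) + 36·(1/24) = 65/8.
E[X^2 | Y ∈ {0, 6}] = (65/8) / (1/2) = 65/4.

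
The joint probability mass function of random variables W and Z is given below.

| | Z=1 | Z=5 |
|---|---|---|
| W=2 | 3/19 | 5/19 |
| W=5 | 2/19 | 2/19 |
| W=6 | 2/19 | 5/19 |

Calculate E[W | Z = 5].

P(Z = 5) = 12/19.
Summing W·P(W=x,Z=y) over the conditioning event gives 50/19.
E[W | Z = 5] = (50/19) / (12/19) = 25/6.

25/6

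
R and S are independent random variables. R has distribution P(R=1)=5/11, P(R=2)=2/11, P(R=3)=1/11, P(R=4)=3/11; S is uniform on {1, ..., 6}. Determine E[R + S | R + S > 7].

114/13

P(R + S > 7) = 13/66.
Summing (R+S)·P(x,y) over outcomes with R + S > 7 gives 19/11.
E[R + S | R + S > 7] = (19/11) / (13/66) = 114/13.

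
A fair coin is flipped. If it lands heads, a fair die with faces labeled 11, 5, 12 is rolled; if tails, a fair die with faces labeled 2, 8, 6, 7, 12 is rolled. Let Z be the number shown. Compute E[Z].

E[Z | heads] = (11+5+12)/3 = 28/3.
E[Z | tails] = (2+8+6+7+12)/5 = 7.
E[Z] = (1/2)·(28/3) + (1/2)·(7) = 49/6.

49/6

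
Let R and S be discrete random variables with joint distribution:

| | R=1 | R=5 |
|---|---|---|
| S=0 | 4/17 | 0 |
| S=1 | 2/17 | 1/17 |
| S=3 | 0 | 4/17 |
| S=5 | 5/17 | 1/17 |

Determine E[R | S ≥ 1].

37/13

P(S ≥ 1) = 13/17.
Σ R·P over the event = 1·(2/17) + 1·(5/17) + 5·(1/17) + 5·(4/17) + 5·(1/17) = 37/17.
E[R | S ≥ 1] = (37/17) / (13/17) = 37/13.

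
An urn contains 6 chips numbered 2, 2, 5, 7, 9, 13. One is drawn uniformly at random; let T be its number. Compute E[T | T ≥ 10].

13

P(T ≥ 10) = 1/6.
Σ over the event: 13·1/6 = 13/6.
E[T | T ≥ 10] = (13/6) / (1/6) = 13.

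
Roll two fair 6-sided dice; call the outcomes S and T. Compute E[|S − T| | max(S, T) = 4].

12/7

P(max(S, T) = 4) = 7/36.
Summing |S−T|·P(x,y) over outcomes with max(S, T) = 4 gives 1/3.
E[|S − T| | max(S, T) = 4] = (1/3) / (7/36) = 12/7.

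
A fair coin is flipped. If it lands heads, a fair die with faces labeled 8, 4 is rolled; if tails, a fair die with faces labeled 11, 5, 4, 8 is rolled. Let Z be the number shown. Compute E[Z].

13/2

E[Z | heads] = (8+4)/2 = 6.
E[Z | tails] = (11+5+4+8)/4 = 7.
By the law of total expectation,
E[Z] = (1/2)·(6) + (1/2)·(7) = 13/2.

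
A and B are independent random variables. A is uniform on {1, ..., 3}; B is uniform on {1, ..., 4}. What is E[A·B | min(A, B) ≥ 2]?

15/2

Outcomes with min(A, B) ≥ 2: (2,2), (2,3), (2,4), (3,2), (3,3), (3,4), each with probability 1/12.
E[A·B | min(A, B) ≥ 2] = (4 + 6 + 8 + 6 + 9 + 12) / 6 = 15/2.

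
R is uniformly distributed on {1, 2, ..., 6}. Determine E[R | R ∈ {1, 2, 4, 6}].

P(R ∈ {1, 2, 4, 6}) = 2/3.
Σ over the event: 1·1/6 + 2·1/6 + 4·1/6 + 6·1/6 = 13/6.
E[R | R ∈ {1, 2, 4, 6}] = (13/6) / (2/3) = 13/4.

13/4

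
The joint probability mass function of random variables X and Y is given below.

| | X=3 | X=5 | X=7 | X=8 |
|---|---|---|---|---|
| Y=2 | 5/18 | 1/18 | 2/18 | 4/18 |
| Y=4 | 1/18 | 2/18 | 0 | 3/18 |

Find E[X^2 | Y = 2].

P(Y = 2) = 2/3.
Σ X^2·P over the event = 9·(5/18) + 25·(1/18) + 49·(2/18) + 64·(4/18) = 212/9.
E[X^2 | Y = 2] = (212/9) / (2/3) = 106/3.

106/3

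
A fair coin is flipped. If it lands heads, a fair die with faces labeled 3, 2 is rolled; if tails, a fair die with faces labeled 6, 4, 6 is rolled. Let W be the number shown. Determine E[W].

47/12

E[W | heads] = (3+2)/2 = 5/2.
E[W | tails] = (6+4+6)/3 = 16/3.
E[W] = (1/2)·(5/2) + (1/2)·(16/3) = 47/12.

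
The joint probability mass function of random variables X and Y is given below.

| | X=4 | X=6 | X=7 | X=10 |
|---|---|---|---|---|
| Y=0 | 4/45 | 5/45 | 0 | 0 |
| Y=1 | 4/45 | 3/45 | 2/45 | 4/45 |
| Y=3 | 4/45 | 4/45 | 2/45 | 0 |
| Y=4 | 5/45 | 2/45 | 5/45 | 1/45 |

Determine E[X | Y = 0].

P(Y = 0) = 1/5.
Σ X·P over the event = 4·(4/45) + 6·(5/45) = 46/45.
E[X | Y = 0] = (46/45) / (1/5) = 46/9.

46/9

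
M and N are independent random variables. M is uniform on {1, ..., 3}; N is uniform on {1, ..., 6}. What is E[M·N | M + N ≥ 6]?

P(M + N ≥ 6) = 1/2.
Summing MN·P(x,y) over outcomes with M + N ≥ 6 gives 95/18.
E[M·N | M + N ≥ 6] = (95/18) / (1/2) = 95/9.

95/9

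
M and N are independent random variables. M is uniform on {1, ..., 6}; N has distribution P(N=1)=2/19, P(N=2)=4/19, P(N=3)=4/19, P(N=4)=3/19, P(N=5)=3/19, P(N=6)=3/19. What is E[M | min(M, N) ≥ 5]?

11/2

P(min(M, N) ≥ 5) = 2/19.
Summing M·P(x,y) over outcomes with min(M, N) ≥ 5 gives 11/19.
E[M | min(M, N) ≥ 5] = (11/19) / (2/19) = 11/2.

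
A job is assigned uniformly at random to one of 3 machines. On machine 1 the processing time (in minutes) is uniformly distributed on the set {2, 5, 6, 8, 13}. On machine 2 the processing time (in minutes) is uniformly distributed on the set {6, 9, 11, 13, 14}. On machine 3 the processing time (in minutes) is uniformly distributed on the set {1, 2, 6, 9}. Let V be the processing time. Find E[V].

E[V | machine 1] = (2+5+6+8+13)/5 = 34/5.
E[V | machine 2] = (6+9+11+13+14)/5 = 53/5.
E[V | machine 3] = (1+2+6+9)/4 = 9/2.
E[V] = (1/3)·(34/5) + (1/3)·(53/5) + (1/3)·(9/2) = 73/10.

73/10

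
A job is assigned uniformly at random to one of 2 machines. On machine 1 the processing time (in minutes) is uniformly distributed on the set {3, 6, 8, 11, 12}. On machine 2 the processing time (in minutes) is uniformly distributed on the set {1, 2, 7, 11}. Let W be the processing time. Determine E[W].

E[W | machine 1] = (3+6+8+11+12)/5 = 8.
E[W | machine 2] = (1+2+7+11)/4 = 21/4.
By the law of total expectation,
E[W] = (1/2)·(8) + (1/2)·(21/4) = 53/8.

53/8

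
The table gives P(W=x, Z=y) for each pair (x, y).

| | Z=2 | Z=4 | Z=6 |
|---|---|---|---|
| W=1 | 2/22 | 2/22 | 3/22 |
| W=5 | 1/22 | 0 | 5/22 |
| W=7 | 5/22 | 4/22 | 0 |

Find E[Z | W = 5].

16/3

P(W = 5) = 3/11.
Σ Z·P over the event = 2·(1/22) + 6·(5/22) = 16/11.
E[Z | W = 5] = (16/11) / (3/11) = 16/3.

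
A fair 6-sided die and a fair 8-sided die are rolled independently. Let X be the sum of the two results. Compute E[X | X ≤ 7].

P(X ≤ 7) = 7/16.
Σ over the event: 2·1/48 + 3·1/24 + 4·1/16 + 5·1/12 + 6·5/48 + 7·1/8 = 7/3.
E[X | X ≤ 7] = (7/3) / (7/16) = 16/3.

16/3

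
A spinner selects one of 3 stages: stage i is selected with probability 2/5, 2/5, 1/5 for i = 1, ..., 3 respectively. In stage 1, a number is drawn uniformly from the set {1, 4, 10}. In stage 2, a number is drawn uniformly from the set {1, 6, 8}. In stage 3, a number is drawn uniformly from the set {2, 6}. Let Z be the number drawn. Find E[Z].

E[Z | stage 1] = (1+4+10)/3 = 5.
E[Z | stage 2] = (1+6+8)/3 = 5.
E[Z | stage 3] = (2+6)/2 = 4.
E[Z] = (2/5)·(5) + (2/5)·(5) + (1/5)·(4) = 24/5.

24/5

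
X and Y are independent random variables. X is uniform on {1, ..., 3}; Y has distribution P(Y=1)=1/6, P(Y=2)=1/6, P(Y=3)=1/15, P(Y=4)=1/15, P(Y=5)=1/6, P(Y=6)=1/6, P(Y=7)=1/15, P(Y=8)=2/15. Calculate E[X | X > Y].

8/3

P(X > Y) = 1/6.
Summing X·P(x,y) over outcomes with X > Y gives 4/9.
E[X | X > Y] = (4/9) / (1/6) = 8/3.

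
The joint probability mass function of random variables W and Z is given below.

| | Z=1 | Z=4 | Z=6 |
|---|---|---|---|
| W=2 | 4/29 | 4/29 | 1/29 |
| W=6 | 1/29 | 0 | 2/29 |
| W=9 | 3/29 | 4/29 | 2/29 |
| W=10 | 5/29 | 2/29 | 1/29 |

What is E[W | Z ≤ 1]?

7

P(Z ≤ 1) = 13/29.
Σ W·P over the event = 2·(4/29) + 6·(1/29) + 9·(3/29) + 10·(5/29) = 91/29.
E[W | Z ≤ 1] = (91/29) / (13/29) = 7.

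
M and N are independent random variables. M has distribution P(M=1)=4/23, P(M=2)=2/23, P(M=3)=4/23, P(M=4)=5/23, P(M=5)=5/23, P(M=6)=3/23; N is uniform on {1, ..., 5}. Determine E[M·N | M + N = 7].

P(M + N = 7) = 19/115.
Summing MN·P(x,y) over outcomes with M + N = 7 gives 196/115.
E[M·N | M + N = 7] = (196/115) / (19/115) = 196/19.

196/19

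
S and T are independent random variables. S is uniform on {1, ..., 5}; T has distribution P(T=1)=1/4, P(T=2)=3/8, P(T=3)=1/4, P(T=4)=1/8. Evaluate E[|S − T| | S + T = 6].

2

P(S + T = 6) = 1/5.
Summing |S−T|·P(x,y) over outcomes with S + T = 6 gives 2/5.
E[|S − T| | S + T = 6] = (2/5) / (1/5) = 2.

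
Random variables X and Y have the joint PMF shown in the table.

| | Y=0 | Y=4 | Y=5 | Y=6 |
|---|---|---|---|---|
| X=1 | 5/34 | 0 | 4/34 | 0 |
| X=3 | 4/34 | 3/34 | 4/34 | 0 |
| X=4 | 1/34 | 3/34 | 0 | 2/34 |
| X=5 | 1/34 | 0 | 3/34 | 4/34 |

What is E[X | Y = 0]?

26/11

P(Y = 0) = 11/34.
Σ X·P over the event = 1·(5/34) + 3·(4/34) + 4·(1/34) + 5·(1/34) = 13/17.
E[X | Y = 0] = (13/17) / (11/34) = 26/11.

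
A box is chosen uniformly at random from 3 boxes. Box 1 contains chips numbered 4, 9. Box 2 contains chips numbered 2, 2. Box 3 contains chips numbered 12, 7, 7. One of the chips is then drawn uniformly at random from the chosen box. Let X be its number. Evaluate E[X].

E[X | box 1] = (4+9)/2 = 13/2.
E[X | box 2] = (2+2)/2 = 2.
E[X | box 3] = (12+7+7)/3 = 26/3.
By the law of total expectation,
E[X] = (1/3)·(13/2) + (1/3)·(2) + (1/3)·(26/3) = 103/18.

103/18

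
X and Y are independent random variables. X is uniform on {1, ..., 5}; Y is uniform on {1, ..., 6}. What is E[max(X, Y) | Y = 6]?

6

Outcomes with Y = 6: (1,6), (2,6), (3,6), (4,6), (5,6), each with probability 1/30.
E[max(X, Y) | Y = 6] = (6 + 6 + 6 + 6 + 6) / 5 = 6.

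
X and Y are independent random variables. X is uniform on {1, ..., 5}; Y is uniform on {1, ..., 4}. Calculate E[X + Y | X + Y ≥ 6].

P(X + Y ≥ 6) = 1/2.
Summing (X+Y)·P(x,y) over outcomes with X + Y ≥ 6 gives 7/2.
E[X + Y | X + Y ≥ 6] = (7/2) / (1/2) = 7.

7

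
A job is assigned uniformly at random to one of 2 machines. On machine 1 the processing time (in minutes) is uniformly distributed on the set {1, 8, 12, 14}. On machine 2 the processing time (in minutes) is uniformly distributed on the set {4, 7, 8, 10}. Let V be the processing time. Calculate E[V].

8

E[V | machine 1] = (1+8+12+14)/4 = 35/4.
E[V | machine 2] = (4+7+8+10)/4 = 29/4.
By the law of total expectation,
E[V] = (1/2)·(35/4) + (1/2)·(29/4) = 8.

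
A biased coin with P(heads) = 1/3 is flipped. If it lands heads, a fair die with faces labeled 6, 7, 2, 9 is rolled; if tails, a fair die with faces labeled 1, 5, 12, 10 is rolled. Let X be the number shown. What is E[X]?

E[X | heads] = (6+7+2+9)/4 = 6.
E[X | tails] = (1+5+12+10)/4 = 7.
By the law of total expectation,
E[X] = (1/3)·(6) + (2/3)·(7) = 20/3.

20/3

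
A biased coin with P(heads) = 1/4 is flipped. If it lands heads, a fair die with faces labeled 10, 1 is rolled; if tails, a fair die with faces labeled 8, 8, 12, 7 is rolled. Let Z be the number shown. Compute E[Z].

E[Z | heads] = (10+1)/2 = 11/2.
E[Z | tails] = (8+8+12+7)/4 = 35/4.
E[Z] = (1/4)·(11/2) + (3/4)·(35/4) = 127/16.

127/16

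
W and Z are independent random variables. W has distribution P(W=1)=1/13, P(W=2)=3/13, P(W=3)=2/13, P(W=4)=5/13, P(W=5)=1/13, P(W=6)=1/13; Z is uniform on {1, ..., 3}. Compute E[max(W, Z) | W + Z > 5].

79/18

P(W + Z > 5) = 6/13.
Summing max(W,Z)·P(x,y) over outcomes with W + Z > 5 gives 79/39.
E[max(W, Z) | W + Z > 5] = (79/39) / (6/13) = 79/18.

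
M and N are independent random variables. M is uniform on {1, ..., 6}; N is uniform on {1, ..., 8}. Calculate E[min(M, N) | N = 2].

Outcomes with N = 2: (1,2), (2,2), (3,2), (4,2), (5,2), (6,2), each with probability 1/48.
E[min(M, N) | N = 2] = (1 + 2 + 2 + 2 + 2 + 2) / 6 = 11/6.

11/6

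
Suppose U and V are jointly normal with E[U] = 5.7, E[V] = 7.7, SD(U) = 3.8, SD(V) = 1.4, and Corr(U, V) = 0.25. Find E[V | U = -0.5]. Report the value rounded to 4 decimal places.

E[V | U=x] = μ_V + ρ(σ_V/σ_U)(x − μ_U) for jointly normal variables.
E[V | U=-0.5] = 7.7 + (0.25)·(1.4/3.8)·(-0.5 − (5.7)) = 7.7 + (0.092105)·(-6.2) = 7.1289.

7.1289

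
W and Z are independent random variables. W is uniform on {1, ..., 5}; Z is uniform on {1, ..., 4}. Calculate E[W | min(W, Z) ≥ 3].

4

P(min(W, Z) ≥ 3) = 3/10.
Summing W·P(x,y) over outcomes with min(W, Z) ≥ 3 gives 6/5.
E[W | min(W, Z) ≥ 3] = (6/5) / (3/10) = 4.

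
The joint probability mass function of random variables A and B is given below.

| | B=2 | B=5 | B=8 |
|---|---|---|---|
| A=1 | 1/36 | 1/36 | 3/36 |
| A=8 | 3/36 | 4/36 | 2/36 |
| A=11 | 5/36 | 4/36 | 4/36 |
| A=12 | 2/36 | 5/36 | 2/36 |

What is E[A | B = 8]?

87/11

P(B = 8) = 11/36.
Σ A·P over the event = 1·(3/36) + 8·(2/36) + 11·(4/36) + 12·(2/36) = 29/12.
E[A | B = 8] = (29/12) / (11/36) = 87/11.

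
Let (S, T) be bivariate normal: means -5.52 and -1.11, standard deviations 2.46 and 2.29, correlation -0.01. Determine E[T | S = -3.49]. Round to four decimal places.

The regression of T on S has slope ρ·σ_T/σ_S and passes through (μ_S, μ_T).
E[T | S=-3.49] = -1.11 + (-0.01)·(2.29/2.46)·(-3.49 − (-5.52)) = -1.11 + (-0.0093089)·(2.03) = -1.1289.

-1.1289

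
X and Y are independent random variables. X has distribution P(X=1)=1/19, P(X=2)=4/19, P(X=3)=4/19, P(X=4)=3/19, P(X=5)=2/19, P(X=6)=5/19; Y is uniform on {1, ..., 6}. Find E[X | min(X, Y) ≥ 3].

32/7

P(min(X, Y) ≥ 3) = 28/57.
Summing X·P(x,y) over outcomes with min(X, Y) ≥ 3 gives 128/57.
E[X | min(X, Y) ≥ 3] = (128/57) / (28/57) = 32/7.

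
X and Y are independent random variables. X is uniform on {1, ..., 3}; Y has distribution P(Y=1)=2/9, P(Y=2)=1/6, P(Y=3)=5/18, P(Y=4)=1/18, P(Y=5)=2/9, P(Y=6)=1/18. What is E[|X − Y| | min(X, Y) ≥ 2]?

19/14

P(min(X, Y) ≥ 2) = 14/27.
Summing |X−Y|·P(x,y) over outcomes with min(X, Y) ≥ 2 gives 19/27.
E[|X − Y| | min(X, Y) ≥ 2] = (19/27) / (14/27) = 19/14.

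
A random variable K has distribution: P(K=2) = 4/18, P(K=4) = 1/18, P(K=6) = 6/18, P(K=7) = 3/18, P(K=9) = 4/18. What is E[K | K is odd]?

P(K is odd) = 7/18.
Σ over the event: 7·1/6 + 9·2/9 = 19/6.
E[K | K is odd] = (19/6) / (7/18) = 57/7.

57/7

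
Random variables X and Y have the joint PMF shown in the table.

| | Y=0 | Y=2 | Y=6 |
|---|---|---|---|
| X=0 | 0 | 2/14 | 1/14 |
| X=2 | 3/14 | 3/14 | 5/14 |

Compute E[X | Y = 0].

P(Y = 0) = 3/14.
Σ X·P over the event = 2·(3/14) = 3/7.
E[X | Y = 0] = (3/7) / (3/14) = 2.

2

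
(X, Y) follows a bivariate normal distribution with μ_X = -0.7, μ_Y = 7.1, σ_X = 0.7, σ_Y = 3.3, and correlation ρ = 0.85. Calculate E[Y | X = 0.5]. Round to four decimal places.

11.9086

For a bivariate normal, E[Y | X=x] = μ_Y + ρ·(σ_Y/σ_X)·(x − μ_X).
E[Y | X=0.5] = 7.1 + (0.85)·(3.3/0.7)·(0.5 − (-0.7)) = 7.1 + (4.00714)·(1.2) = 11.9086.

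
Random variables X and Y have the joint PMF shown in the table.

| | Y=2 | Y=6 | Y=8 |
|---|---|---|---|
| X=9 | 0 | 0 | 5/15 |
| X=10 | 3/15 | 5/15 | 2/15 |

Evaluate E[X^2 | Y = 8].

605/7

P(Y = 8) = 7/15.
Σ X^2·P over the event = 81·(5/15) + 100·(2/15) = 121/3.
E[X^2 | Y = 8] = (121/3) / (7/15) = 605/7.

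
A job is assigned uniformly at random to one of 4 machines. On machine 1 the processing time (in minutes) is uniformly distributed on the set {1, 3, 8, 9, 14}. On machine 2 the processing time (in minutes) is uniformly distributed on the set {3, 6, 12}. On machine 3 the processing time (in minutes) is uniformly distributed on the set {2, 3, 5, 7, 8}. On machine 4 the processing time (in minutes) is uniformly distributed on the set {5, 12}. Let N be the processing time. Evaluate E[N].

E[N | machine 1] = (1+3+8+9+14)/5 = 7.
E[N | machine 2] = (3+6+12)/3 = 7.
E[N | machine 3] = (2+3+5+7+8)/5 = 5.
E[N | machine 4] = (5+12)/2 = 17/2.
By the law of total expectation,
E[N] = (1/4)·(7) + (1/4)·(7) + (1/4)·(5) + (1/4)·(17/2) = 55/8.

55/8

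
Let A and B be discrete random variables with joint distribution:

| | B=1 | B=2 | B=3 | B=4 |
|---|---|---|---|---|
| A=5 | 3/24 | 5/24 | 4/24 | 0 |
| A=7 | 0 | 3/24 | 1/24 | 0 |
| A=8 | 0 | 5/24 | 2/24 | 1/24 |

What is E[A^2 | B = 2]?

592/13

P(B = 2) = 13/24.
Σ A^2·P over the event = 25·(5/24) + 49·(3/24) + 64·(5/24) = 74/3.
E[A^2 | B = 2] = (74/3) / (13/24) = 592/13.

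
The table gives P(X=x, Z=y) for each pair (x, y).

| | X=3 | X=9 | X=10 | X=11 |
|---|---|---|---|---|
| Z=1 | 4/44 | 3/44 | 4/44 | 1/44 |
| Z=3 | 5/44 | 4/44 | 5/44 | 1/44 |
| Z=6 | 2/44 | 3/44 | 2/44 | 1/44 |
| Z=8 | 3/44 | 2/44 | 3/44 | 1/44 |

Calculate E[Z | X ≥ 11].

P(X ≥ 11) = 1/11.
Σ Z·P over the event = 1·(1/44) + 3·(1/44) + 6·(1/44) + 8·(1/44) = 9/22.
E[Z | X ≥ 11] = (9/22) / (1/11) = 9/2.

9/2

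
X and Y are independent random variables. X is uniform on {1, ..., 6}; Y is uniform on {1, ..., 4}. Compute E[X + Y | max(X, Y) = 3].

24/5

P(max(X, Y) = 3) = 5/24.
Summing (X+Y)·P(x,y) over outcomes with max(X, Y) = 3 gives 1.
E[X + Y | max(X, Y) = 3] = (1) / (5/24) = 24/5.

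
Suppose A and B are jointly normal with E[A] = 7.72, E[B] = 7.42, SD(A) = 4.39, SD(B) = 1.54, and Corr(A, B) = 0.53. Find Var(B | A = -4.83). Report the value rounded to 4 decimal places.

For a bivariate normal, Var(B | A=x) = σ_B²(1 − ρ²).
Var(B | A=-4.83) = (1.54)²·(1 − (0.53)²) = 2.3716·0.7191 = 1.7054.

1.7054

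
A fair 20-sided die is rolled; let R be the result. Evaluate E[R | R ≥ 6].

P(R ≥ 6) = 3/4.
E[R | R ≥ 6] = (39/4) / (3/4) = 13.

13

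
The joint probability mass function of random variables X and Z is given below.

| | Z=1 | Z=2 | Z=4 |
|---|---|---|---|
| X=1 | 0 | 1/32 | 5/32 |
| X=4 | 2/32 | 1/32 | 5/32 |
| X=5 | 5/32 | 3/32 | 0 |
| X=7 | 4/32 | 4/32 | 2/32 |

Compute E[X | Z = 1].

P(Z = 1) = 11/32.
Σ X·P over the event = 4·(2/32) + 5·(5/32) + 7·(4/32) = 61/32.
E[X | Z = 1] = (61/32) / (11/32) = 61/11.

61/11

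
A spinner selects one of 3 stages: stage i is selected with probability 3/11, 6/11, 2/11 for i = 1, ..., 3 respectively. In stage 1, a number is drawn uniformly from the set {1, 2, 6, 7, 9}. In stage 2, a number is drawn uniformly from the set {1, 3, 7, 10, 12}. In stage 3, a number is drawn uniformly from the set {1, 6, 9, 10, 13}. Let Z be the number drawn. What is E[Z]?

E[Z | stage 1] = (1+2+6+7+9)/5 = 5.
E[Z | stage 2] = (1+3+7+10+12)/5 = 33/5.
E[Z | stage 3] = (1+6+9+10+13)/5 = 39/5.
By the law of total expectation,
E[Z] = (3/11)·(5) + (6/11)·(33/5) + (2/11)·(39/5) = 351/55.

351/55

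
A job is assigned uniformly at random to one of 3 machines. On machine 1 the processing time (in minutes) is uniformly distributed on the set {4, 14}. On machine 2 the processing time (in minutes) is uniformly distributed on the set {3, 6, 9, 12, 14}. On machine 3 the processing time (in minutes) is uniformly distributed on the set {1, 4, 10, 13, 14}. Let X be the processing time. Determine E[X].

131/15

E[X | machine 1] = (4+14)/2 = 9.
E[X | machine 2] = (3+6+9+12+14)/5 = 44/5.
E[X | machine 3] = (1+4+10+13+14)/5 = 42/5.
E[X] = (1/3)·(9) + (1/3)·(44/5) + (1/3)·(42/5) = 131/15.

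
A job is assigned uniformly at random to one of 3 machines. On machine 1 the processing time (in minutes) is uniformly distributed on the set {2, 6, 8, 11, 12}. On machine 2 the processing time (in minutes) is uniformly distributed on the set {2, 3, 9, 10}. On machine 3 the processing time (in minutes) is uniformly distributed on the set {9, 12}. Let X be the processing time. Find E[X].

E[X | machine 1] = (2+6+8+11+12)/5 = 39/5.
E[X | machine 2] = (2+3+9+10)/4 = 6.
E[X | machine 3] = (9+12)/2 = 21/2.
E[X] = (1/3)·(39/5) + (1/3)·(6) + (1/3)·(21/2) = 81/10.

81/10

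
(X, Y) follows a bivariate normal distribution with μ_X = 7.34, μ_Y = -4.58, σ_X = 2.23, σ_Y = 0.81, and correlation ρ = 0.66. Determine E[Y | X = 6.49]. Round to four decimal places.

-4.7838

The regression of Y on X has slope ρ·σ_Y/σ_X and passes through (μ_X, μ_Y).
E[Y | X=6.49] = -4.58 + (0.66)·(0.81/2.23)·(6.49 − (7.34)) = -4.58 + (0.23973)·(-0.85) = -4.7838.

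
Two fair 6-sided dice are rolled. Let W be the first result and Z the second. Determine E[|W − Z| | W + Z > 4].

P(W + Z > 4) = 5/6.
Summing |W−Z|·P(x,y) over outcomes with W + Z > 4 gives 16/9.
E[|W − Z| | W + Z > 4] = (16/9) / (5/6) = 32/15.

32/15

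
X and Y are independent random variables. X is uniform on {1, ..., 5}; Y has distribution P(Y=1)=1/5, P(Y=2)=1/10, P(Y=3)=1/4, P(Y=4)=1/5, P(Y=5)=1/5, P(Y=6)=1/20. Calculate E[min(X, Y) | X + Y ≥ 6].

P(X + Y ≥ 6) = 16/25.
Summing min(X,Y)·P(x,y) over outcomes with X + Y ≥ 6 gives 46/25.
E[min(X, Y) | X + Y ≥ 6] = (46/25) / (16/25) = 23/8.

23/8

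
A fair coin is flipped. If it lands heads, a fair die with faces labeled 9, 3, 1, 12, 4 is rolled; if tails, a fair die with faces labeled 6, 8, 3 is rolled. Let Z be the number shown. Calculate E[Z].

E[Z | heads] = (9+3+1+12+4)/5 = 29/5.
E[Z | tails] = (6+8+3)/3 = 17/3.
By the law of total expectation,
E[Z] = (1/2)·(29/5) + (1/2)·(17/3) = 86/15.

86/15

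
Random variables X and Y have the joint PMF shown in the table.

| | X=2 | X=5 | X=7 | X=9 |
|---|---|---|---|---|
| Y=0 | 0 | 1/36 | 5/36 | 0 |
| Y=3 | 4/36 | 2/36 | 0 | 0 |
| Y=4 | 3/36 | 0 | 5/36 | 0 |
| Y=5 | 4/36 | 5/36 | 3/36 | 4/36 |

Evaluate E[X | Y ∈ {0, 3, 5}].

P(Y ∈ {0, 3, 5}) = 7/9.
Summing X·P(X=x,Y=y) over the conditioning event gives 37/9.
E[X | Y ∈ {0, 3, 5}] = (37/9) / (7/9) = 37/7.

37/7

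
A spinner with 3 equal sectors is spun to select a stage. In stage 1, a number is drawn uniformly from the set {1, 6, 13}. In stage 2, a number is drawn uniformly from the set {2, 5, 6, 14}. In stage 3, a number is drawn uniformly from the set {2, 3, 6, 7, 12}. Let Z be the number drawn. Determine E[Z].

E[Z | stage 1] = (1+6+13)/3 = 20/3.
E[Z | stage 2] = (2+5+6+14)/4 = 27/4.
E[Z | stage 3] = (2+3+6+7+12)/5 = 6.
E[Z] = (1/3)·(20/3) + (1/3)·(27/4) + (1/3)·(6) = 233/36.

233/36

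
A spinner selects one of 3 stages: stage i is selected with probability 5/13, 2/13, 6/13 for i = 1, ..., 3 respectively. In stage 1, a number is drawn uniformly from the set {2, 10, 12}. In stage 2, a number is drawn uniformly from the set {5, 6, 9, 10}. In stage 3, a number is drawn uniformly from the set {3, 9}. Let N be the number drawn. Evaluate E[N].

E[N | stage 1] = (2+10+12)/3 = 8.
E[N | stage 2] = (5+6+9+10)/4 = 15/2.
E[N | stage 3] = (3+9)/2 = 6.
E[N] = (5/13)·(8) + (2/13)·(15/2) + (6/13)·(6) = 7.

7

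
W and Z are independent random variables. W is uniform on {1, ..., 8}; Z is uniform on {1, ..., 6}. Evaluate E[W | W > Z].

160/27

P(W > Z) = 9/16.
Summing W·P(x,y) over outcomes with W > Z gives 10/3.
E[W | W > Z] = (10/3) / (9/16) = 160/27.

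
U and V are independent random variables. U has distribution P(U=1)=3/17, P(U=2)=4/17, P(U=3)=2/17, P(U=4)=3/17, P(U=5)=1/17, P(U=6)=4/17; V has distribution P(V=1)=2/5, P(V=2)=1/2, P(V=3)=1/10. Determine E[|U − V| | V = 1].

41/17

P(V = 1) = 2/5.
Summing |U−V|·P(x,y) over outcomes with V = 1 gives 82/85.
E[|U − V| | V = 1] = (82/85) / (2/5) = 41/17.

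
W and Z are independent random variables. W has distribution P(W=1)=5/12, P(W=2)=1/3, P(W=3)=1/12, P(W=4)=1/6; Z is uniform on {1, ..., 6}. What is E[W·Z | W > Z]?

P(W > Z) = 1/6.
Summing WZ·P(x,y) over outcomes with W > Z gives 65/72.
E[W·Z | W > Z] = (65/72) / (1/6) = 65/12.

65/12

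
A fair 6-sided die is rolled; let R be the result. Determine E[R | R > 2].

Given R > 2, R is equally likely to be any of {3, 4, 5, 6}.
E[R | R > 2] = (3 + 4 + 5 + 6) / 4 = 9/2.

9/2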